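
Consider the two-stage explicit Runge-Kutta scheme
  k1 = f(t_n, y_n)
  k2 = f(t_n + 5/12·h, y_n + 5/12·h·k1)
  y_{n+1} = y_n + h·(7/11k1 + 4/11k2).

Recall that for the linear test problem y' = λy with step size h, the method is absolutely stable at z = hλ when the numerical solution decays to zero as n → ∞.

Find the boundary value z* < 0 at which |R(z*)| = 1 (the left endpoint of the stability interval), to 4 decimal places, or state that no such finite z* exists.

Test eqn y'=λy, z=hλ:
  k1=λy_n ⇒ h·k1=z·y_n;  k2=λ(1+5/12z)y_n ⇒ h·k2=z(1+5/12z)y_n
  y_{n+1}/y_n = 1 + 7/11z + 4/11z(1+5/12z) = 1 + z + 5/33z²
  ⇒ R(z) = 1 + z + 5/33z².

Find x<0 with |R(x)|<1.
x=-1.43: |R|=0.1202
R=1: x+5/33x²=0 ⇒ x=−33/5=-6.6000; min R=1−1/(4·5/33)=-0.6500>−1
Confirm numerically:
  x=-6.246: |R|=0.66499 <1
  x=-4.968: |R|=0.22845 <1
  x=-4.200: |R|=0.52727 <1
  x=-3.647: |R|=0.63176 <1
  x=-6.865: |R|=1.27564 >1
  x=-6.733: |R|=1.13568 >1
Interval (-6.6000, 0).

left endpoint -6.6000.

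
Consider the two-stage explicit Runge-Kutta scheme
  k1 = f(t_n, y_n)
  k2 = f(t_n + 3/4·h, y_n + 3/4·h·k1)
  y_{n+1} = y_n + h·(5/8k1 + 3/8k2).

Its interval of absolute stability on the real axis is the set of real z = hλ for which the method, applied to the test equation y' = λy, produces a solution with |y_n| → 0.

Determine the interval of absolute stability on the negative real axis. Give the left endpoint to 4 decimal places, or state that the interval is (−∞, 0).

With y'=λy (z=hλ):
  k1=λy_n ⇒ h·k1=z·y_n;  k2=λ(1+3/4z)y_n ⇒ h·k2=z(1+3/4z)y_n
  y_{n+1}/y_n = 1 + 5/8z + 3/8z(1+3/4z) = 1 + z + 9/32z²
  R(z) = 1 + z + 9/32z².

Solve |R(x)|<1 on ℝ⁻.
x=-1.22: |R|=0.1986
R=1: x+9/32x²=0 ⇒ x=−32/9=-3.5556; min R=1−1/(4·9/32)=0.1111>−1
Confirm numerically:
  x=-3.391: |R|=0.84306 <1
  x=-2.097: |R|=0.13977 <1
  x=-1.472: |R|=0.13741 <1
  x=-3.829: |R|=1.29447 >1
  x=-3.766: |R|=1.22290 >1
So |R|<1 on (-3.5556, 0).

(-3.5556, 0).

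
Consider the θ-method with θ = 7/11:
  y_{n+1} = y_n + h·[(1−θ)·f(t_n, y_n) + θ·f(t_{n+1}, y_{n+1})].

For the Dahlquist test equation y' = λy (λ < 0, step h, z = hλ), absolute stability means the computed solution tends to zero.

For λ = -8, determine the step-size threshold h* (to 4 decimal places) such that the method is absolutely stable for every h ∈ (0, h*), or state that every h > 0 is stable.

On y'=λy, z=hλ:
  y_{n+1} = y_n + z·[4/11·y_n + 7/11·y_{n+1}] ⇒ (1 − 7/11z)y_{n+1} = (1 + 4/11z)y_n
  R(z) = (1 + 4/11z)/(1 − 7/11z).

Solve |R(x)|<1 on ℝ⁻.
x=-0.9: |R|=0.4277
x=-2: |R|=0.1200
x=-10: |R|=0.3580
x=-100: |R|=0.5471
θ=7/11≥1/2 ⇒ |1+4/11x|<|1−7/11x| ∀x<0 ⇒ unbounded interval.

interval (−∞, 0). Any h>0 works for λ=-8.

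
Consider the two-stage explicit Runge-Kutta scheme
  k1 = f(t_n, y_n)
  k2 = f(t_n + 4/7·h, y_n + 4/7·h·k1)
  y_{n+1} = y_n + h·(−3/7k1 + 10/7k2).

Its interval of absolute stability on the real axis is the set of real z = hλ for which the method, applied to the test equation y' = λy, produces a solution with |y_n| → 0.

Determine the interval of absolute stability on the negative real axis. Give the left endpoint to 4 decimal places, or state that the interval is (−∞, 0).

On y'=λy, z=hλ:
  k1=λy_n ⇒ h·k1=z·y_n;  k2=λ(1+4/7z)y_n ⇒ h·k2=z(1+4/7z)y_n
  y_{n+1}/y_n = 1 − 3/7z + 10/7z(1+4/7z) = 1 + z + 40/49z²
  ⇒ R(z) = 1 + z + 40/49z².

Solve |R(x)|<1 on ℝ⁻.
x=-1.71: |R|=1.6770
R=1: x+40/49x²=0 ⇒ x=−49/40=-1.2250; min R=1−1/(4·40/49)=0.6937>−1
Confirm numerically:
  x=-1.071: |R|=0.86536 <1
  x=-0.896: |R|=0.75936 <1
  x=-0.748: |R|=0.70874 <1
  x=-1.754: |R|=1.75744 >1
  x=-1.484: |R|=1.31376 >1
  x=-1.376: |R|=1.16961 >1
Interval (-1.2250, 0).

z∈(-1.2250,0).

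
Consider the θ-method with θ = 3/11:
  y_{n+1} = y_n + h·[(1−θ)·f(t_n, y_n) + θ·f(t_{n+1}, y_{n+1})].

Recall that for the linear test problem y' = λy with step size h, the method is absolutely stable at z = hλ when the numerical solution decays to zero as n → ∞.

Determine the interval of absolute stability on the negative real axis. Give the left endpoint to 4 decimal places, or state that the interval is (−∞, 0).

With y'=λy (z=hλ):
  y_{n+1} = y_n + z·[8/11·y_n + 3/11·y_{n+1}] ⇒ (1 − 3/11z)y_{n+1} = (1 + 8/11z)y_n
  Hence R(z) = (1 + 8/11z)/(1 − 3/11z).

Need |R(x)|<1, x<0.
x=-1.14: |R|=0.1304
R=−1: 1+8/11x = −1+3/11x ⇒ -5/11x=2 ⇒ x=2/(-5/11)=-4.4000
Confirm numerically:
  x=-3.504: |R|=0.79174 <1
  x=-3.466: |R|=0.78176 <1
  x=-2.505: |R|=0.48825 <1
  x=-1.873: |R|=0.23973 <1
  x=-4.867: |R|=1.09121 >1
  x=-4.655: |R|=1.05107 >1
Stable set (-4.4000, 0).

z∈(-4.4000,0).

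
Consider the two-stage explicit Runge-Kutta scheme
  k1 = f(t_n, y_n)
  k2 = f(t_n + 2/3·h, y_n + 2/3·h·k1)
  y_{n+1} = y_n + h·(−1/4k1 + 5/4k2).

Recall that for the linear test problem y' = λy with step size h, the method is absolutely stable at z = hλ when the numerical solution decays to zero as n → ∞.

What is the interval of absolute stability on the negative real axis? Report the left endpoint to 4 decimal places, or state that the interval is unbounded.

Set f=λy, z=hλ:
  k1=λy_n ⇒ h·k1=z·y_n;  k2=λ(1+2/3z)y_n ⇒ h·k2=z(1+2/3z)y_n
  y_{n+1}/y_n = 1 − 1/4z + 5/4z(1+2/3z) = 1 + z + 5/6z²
  R(z) = 1 + z + 5/6z².

Need |R(x)|<1, x<0.
x=-1.42: |R|=1.2603
R=1: x+5/6x²=0 ⇒ x=−6/5=-1.2000; min R=1−1/(4·5/6)=0.7000>−1
Confirm numerically:
  x=-0.810: |R|=0.73675 <1
  x=-0.677: |R|=0.70494 <1
  x=-0.490: |R|=0.71008 <1
  x=-1.562: |R|=1.47120 >1
  x=-1.356: |R|=1.17628 >1
Stable set (-1.2000, 0).

(-1.2000, 0).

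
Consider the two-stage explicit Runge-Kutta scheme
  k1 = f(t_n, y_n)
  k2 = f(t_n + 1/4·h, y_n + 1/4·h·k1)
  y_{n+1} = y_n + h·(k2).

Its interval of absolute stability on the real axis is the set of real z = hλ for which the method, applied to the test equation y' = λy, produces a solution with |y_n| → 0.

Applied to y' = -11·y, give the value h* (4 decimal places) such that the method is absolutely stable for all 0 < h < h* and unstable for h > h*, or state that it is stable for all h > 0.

(-4.0000,0); λ=-11 ⇒ h* = (4)/11 = 0.3636.

Set f=λy, z=hλ:
  k1=λy_n ⇒ h·k1=z·y_n;  k2=λ(1+1/4z)y_n ⇒ h·k2=z(1+1/4z)y_n
  y_{n+1}/y_n = 1 + z(1+1/4z) = 1 + z + 1/4z²
  ⇒ R(z) = 1 + z + 1/4z².

Find x<0 with |R(x)|<1.
x=-1: |R|=0.2500
R=1: x+1/4x²=0 ⇒ x=−4=-4.0000; min R=1−1/(4·1/4)=0.0000>−1
Confirm numerically:
  x=-3.781: |R|=0.79299 <1
  x=-3.704: |R|=0.72590 <1
  x=-3.547: |R|=0.59830 <1
  x=-2.532: |R|=0.07076 <1
  x=-4.599: |R|=1.68870 >1
  x=-4.487: |R|=1.54629 >1
  x=-4.095: |R|=1.09726 >1
So |R|<1 on (-4.0000, 0).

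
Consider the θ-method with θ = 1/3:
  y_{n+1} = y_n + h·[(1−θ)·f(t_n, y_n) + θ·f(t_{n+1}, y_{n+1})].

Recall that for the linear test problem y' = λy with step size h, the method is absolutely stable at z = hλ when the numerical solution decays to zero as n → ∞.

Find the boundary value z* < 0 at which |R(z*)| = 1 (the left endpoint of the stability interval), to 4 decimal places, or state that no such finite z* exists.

On y'=λy, z=hλ:
  y_{n+1} = y_n + z·[2/3·y_n + 1/3·y_{n+1}] ⇒ (1 − 1/3z)y_{n+1} = (1 + 2/3z)y_n
  R(z) = (1 + 2/3z)/(1 − 1/3z).

Solve |R(x)|<1 on ℝ⁻.
x=-0.48: |R|=0.5862
R=−1: 1+2/3x = −1+1/3x ⇒ -1/3x=2 ⇒ x=2/(-1/3)=-6.0000
Confirm numerically:
  x=-5.767: |R|=0.97342 <1
  x=-5.608: |R|=0.95446 <1
  x=-5.262: |R|=0.91068 <1
  x=-6.485: |R|=1.05113 >1
  x=-6.154: |R|=1.01682 >1
  x=-6.141: |R|=1.01543 >1
Interval (-6.0000, 0).

left endpoint -6.0000.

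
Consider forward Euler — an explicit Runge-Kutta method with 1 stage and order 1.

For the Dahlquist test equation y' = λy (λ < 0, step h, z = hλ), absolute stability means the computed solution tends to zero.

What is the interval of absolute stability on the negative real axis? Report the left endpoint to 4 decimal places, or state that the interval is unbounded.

(-2.0000, 0).

Test eqn y'=λy, z=hλ:
  order 1, 1-stage ⇒ R(z)=1+z
  (e.g. R(-0.88)=0.12000, |R|=0.12000)

Boundary: |R(x)|=1, x<0.
x=-0.88: |R|=0.1200
|R(-2.07)|=1.0700 |R(-2.03)|=1.0300 |R(-0.92)|=0.0800
Bisect:
  x_lo=-2.7070 |R|=1.7070  x_hi=-0.3028 |R|=0.6972
  mid=-1.50493 |R|=0.50493 →hi
  mid=-2.10597 |R|=1.10597 →lo
  mid=-1.80545 |R|=0.80545 →hi
  mid=-1.95571 |R|=0.95571 →hi
  mid=-2.03084 |R|=1.03084 →lo
  mid=-1.99327 |R|=0.99327 →hi
  mid=-2.01206 |R|=1.01206 →lo
  mid=-2.00267 |R|=1.00267 →lo
  mid=-1.99797 |R|=0.99797 →hi
  ...
  [-2.00002,-1.99988] ⇒ x*=-2.0000
Interval (-2.0000, 0).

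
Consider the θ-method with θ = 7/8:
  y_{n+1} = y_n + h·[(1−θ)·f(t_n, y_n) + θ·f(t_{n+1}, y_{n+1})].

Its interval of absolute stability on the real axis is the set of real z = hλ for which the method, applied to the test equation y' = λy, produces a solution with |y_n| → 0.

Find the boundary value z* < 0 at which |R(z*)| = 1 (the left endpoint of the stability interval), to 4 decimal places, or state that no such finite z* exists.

(−∞, 0) — no finite endpoint.

With y'=λy (z=hλ):
  y_{n+1} = y_n + z·[1/8·y_n + 7/8·y_{n+1}] ⇒ (1 − 7/8z)y_{n+1} = (1 + 1/8z)y_n
  so R(z) = (1 + 1/8z)/(1 − 7/8z).

Solve |R(x)|<1 on ℝ⁻.
x=-0.89: |R|=0.4996
x=-2: |R|=0.2727
x=-10: |R|=0.0256
x=-100: |R|=0.1299
θ=7/8≥1/2 ⇒ |1+1/8x|<|1−7/8x| ∀x<0 ⇒ stable on all of ℝ⁻.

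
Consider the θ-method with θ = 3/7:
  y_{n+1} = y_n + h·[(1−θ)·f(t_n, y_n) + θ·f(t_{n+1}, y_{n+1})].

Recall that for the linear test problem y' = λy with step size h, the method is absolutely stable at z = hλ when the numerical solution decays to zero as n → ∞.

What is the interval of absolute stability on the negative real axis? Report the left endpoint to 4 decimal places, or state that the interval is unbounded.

On y'=λy, z=hλ:
  y_{n+1} = y_n + z·[4/7·y_n + 3/7·y_{n+1}] ⇒ (1 − 3/7z)y_{n+1} = (1 + 4/7z)y_n
  so R(z) = (1 + 4/7z)/(1 − 3/7z).

Need |R(x)|<1, x<0.
x=-0.55: |R|=0.5549
R=−1: 1+4/7x = −1+3/7x ⇒ -1/7x=2 ⇒ x=2/(-1/7)=-14.0000
Confirm numerically:
  x=-11.287: |R|=0.93360 <1
  x=-9.029: |R|=0.85417 <1
  x=-8.920: |R|=0.84953 <1
  x=-14.458: |R|=1.00909 >1
  x=-14.386: |R|=1.00770 >1
So |R|<1 on (-14.0000, 0).

z∈(-14.0000,0).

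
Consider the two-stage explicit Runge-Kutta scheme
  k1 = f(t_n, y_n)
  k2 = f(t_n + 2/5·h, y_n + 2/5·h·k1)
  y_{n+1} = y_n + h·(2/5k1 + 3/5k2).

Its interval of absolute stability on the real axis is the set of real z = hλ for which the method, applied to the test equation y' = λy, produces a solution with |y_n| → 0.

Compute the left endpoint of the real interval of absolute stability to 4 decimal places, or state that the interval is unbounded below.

With y'=λy (z=hλ):
  k1=λy_n ⇒ h·k1=z·y_n;  k2=λ(1+2/5z)y_n ⇒ h·k2=z(1+2/5z)y_n
  y_{n+1}/y_n = 1 + 2/5z + 3/5z(1+2/5z) = 1 + z + 6/25z²
  so R(z) = 1 + z + 6/25z².

Need |R(x)|<1, x<0.
x=-0.32: |R|=0.7046
R=1: x+6/25x²=0 ⇒ x=−25/6=-4.1667; min R=1−1/(4·6/25)=-0.0417>−1
Confirm numerically:
  x=-3.869: |R|=0.72360 <1
  x=-3.219: |R|=0.26787 <1
  x=-2.827: |R|=0.09106 <1
  x=-4.586: |R|=1.46154 >1
  x=-4.271: |R|=1.10695 >1
So |R|<1 on (-4.1667, 0).

left endpoint -4.1667.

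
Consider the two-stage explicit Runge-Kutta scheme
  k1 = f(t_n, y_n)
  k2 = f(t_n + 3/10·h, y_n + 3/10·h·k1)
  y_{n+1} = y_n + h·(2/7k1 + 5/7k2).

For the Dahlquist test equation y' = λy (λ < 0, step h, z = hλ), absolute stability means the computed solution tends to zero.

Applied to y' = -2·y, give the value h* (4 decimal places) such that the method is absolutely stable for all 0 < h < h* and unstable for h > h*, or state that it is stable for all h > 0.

On y'=λy, z=hλ:
  k1=λy_n ⇒ h·k1=z·y_n;  k2=λ(1+3/10z)y_n ⇒ h·k2=z(1+3/10z)y_n
  y_{n+1}/y_n = 1 + 2/7z + 5/7z(1+3/10z) = 1 + z + 3/14z²
  ⇒ R(z) = 1 + z + 3/14z².

Solve |R(x)|<1 on ℝ⁻.
x=-1.53: |R|=0.0284
R=1: x+3/14x²=0 ⇒ x=−14/3=-4.6667; min R=1−1/(4·3/14)=-0.1667>−1
Confirm numerically:
  x=-4.116: |R|=0.51431 <1
  x=-4.033: |R|=0.45238 <1
  x=-2.507: |R|=0.16020 <1
  x=-5.229: |R|=1.63009 >1
  x=-5.194: |R|=1.58692 >1
  x=-5.124: |R|=1.50215 >1
So |R|<1 on (-4.6667, 0).

(-4.6667,0); λ=-2 ⇒ h* = (14/3)/2 = 2.3333.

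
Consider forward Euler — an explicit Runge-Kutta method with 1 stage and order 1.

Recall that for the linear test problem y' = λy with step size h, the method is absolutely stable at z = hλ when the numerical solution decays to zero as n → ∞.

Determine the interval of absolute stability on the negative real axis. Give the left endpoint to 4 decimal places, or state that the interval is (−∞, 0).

(-2.0000, 0).

On y'=λy, z=hλ:
  order 1, 1-stage ⇒ R(z)=1+z
  (e.g. R(-1.69)=-0.69000, |R|=0.69000)

Find x<0 with |R(x)|<1.
x=-1.69: |R|=0.6900
|R(-2.22)|=1.2200 |R(-1.78)|=0.7800 |R(-1.08)|=0.0800
Bisect:
  x_lo=-2.4814 |R|=1.4814  x_hi=-0.2616 |R|=0.7384
  mid=-1.37152 |R|=0.37152 →hi
  mid=-1.92648 |R|=0.92648 →hi
  mid=-2.20396 |R|=1.20396 →lo
  mid=-2.06522 |R|=1.06522 →lo
  mid=-1.99585 |R|=0.99585 →hi
  mid=-2.03053 |R|=1.03053 →lo
  mid=-2.01319 |R|=1.01319 →lo
  mid=-2.00452 |R|=1.00452 →lo
  mid=-2.00018 |R|=1.00018 →lo
  mid=-1.99802 |R|=0.99802 →hi
  ...
  [-2.00005,-1.99991] ⇒ x*=-2.0000
Stable set (-2.0000, 0).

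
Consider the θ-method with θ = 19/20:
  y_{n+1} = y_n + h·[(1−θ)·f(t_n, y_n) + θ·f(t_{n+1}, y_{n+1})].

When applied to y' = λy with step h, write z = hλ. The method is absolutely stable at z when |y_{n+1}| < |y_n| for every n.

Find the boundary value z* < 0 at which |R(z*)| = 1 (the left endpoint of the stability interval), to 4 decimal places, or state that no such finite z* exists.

interval (−∞, 0).

With y'=λy (z=hλ):
  y_{n+1} = y_n + z·[1/20·y_n + 19/20·y_{n+1}] ⇒ (1 − 19/20z)y_{n+1} = (1 + 1/20z)y_n
  so R(z) = (1 + 1/20z)/(1 − 19/20z).

Boundary: |R(x)|=1, x<0.
x=-0.75: |R|=0.5620
x=-2: |R|=0.3103
x=-10: |R|=0.0476
x=-100: |R|=0.0417
θ=19/20≥1/2 ⇒ |1+1/20x|<|1−19/20x| ∀x<0 ⇒ stable on all of ℝ⁻.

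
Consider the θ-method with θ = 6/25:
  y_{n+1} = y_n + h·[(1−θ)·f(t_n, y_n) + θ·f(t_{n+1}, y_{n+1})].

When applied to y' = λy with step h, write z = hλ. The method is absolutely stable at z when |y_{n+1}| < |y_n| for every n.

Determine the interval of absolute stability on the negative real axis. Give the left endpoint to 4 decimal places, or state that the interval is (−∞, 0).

With y'=λy (z=hλ):
  y_{n+1} = y_n + z·[19/25·y_n + 6/25·y_{n+1}] ⇒ (1 − 6/25z)y_{n+1} = (1 + 19/25z)y_n
  Hence R(z) = (1 + 19/25z)/(1 − 6/25z).

Solve |R(x)|<1 on ℝ⁻.
x=-1.67: |R|=0.1922
R=−1: 1+19/25x = −1+6/25x ⇒ -13/25x=2 ⇒ x=2/(-13/25)=-3.8462
Confirm numerically:
  x=-3.774: |R|=0.98031 <1
  x=-3.430: |R|=0.88131 <1
  x=-3.332: |R|=0.85144 <1
  x=-2.572: |R|=0.59032 <1
  x=-4.426: |R|=1.14621 >1
  x=-3.903: |R|=1.01526 >1
Interval (-3.8462, 0).

(-3.8462, 0).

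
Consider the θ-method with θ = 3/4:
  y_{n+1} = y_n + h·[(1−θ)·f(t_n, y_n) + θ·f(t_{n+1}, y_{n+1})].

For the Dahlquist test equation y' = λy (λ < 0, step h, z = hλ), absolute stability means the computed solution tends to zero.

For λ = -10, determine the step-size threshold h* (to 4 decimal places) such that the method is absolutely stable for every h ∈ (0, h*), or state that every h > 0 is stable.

(−∞, 0) — no finite endpoint. Any h>0 works for λ=-10.

Set f=λy, z=hλ:
  y_{n+1} = y_n + z·[1/4·y_n + 3/4·y_{n+1}] ⇒ (1 − 3/4z)y_{n+1} = (1 + 1/4z)y_n
  Hence R(z) = (1 + 1/4z)/(1 − 3/4z).

Need |R(x)|<1, x<0.
x=-0.87: |R|=0.4735
x=-2: |R|=0.2000
x=-10: |R|=0.1765
x=-100: |R|=0.3158
θ=3/4≥1/2 ⇒ |1+1/4x|<|1−3/4x| ∀x<0 ⇒ interval (−∞,0).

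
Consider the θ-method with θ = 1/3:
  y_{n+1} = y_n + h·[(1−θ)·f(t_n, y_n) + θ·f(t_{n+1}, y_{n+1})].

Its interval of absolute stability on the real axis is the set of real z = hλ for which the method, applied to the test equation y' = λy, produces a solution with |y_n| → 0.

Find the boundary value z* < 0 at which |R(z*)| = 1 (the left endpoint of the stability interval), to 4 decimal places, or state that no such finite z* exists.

With y'=λy (z=hλ):
  y_{n+1} = y_n + z·[2/3·y_n + 1/3·y_{n+1}] ⇒ (1 − 1/3z)y_{n+1} = (1 + 2/3z)y_n
  R(z) = (1 + 2/3z)/(1 − 1/3z).

Need |R(x)|<1, x<0.
x=-0.58: |R|=0.5140
R=−1: 1+2/3x = −1+1/3x ⇒ -1/3x=2 ⇒ x=2/(-1/3)=-6.0000
Confirm numerically:
  x=-4.498: |R|=0.79968 <1
  x=-3.140: |R|=0.53420 <1
  x=-2.976: |R|=0.49398 <1
  x=-6.588: |R|=1.06133 >1
  x=-6.536: |R|=1.05621 >1
  x=-6.324: |R|=1.03475 >1
Stable set (-6.0000, 0).

z* = -6.0000.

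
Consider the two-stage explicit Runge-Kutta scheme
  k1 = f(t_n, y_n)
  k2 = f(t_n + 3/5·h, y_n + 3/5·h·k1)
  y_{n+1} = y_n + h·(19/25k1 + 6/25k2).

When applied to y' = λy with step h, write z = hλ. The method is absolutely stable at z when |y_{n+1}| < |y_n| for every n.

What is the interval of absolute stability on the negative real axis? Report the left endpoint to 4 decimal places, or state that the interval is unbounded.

(-6.9444, 0).

Set f=λy, z=hλ:
  k1=λy_n ⇒ h·k1=z·y_n;  k2=λ(1+3/5z)y_n ⇒ h·k2=z(1+3/5z)y_n
  y_{n+1}/y_n = 1 + 19/25z + 6/25z(1+3/5z) = 1 + z + 18/125z²
  R(z) = 1 + z + 18/125z².

Boundary: |R(x)|=1, x<0.
x=-1.54: |R|=0.1985
R=1: x+18/125x²=0 ⇒ x=−125/18=-6.9444; min R=1−1/(4·18/125)=-0.7361>−1
Confirm numerically:
  x=-5.800: |R|=0.04416 <1
  x=-4.709: |R|=0.51585 <1
  x=-2.841: |R|=0.67874 <1
  x=-7.336: |R|=1.41363 >1
  x=-7.318: |R|=1.39365 >1
  x=-7.053: |R|=1.11025 >1
Stable set (-6.9444, 0).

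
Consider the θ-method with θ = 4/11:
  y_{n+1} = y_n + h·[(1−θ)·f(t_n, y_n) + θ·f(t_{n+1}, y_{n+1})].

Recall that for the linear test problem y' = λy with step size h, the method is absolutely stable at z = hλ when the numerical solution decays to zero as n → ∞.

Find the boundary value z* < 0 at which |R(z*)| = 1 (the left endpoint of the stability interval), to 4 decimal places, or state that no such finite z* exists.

Test eqn y'=λy, z=hλ:
  y_{n+1} = y_n + z·[7/11·y_n + 4/11·y_{n+1}] ⇒ (1 − 4/11z)y_{n+1} = (1 + 7/11z)y_n
  ⇒ R(z) = (1 + 7/11z)/(1 − 4/11z).

Solve |R(x)|<1 on ℝ⁻.
x=-1.33: |R|=0.1036
R=−1: 1+7/11x = −1+4/11x ⇒ -3/11x=2 ⇒ x=2/(-3/11)=-7.3333
Confirm numerically:
  x=-6.360: |R|=0.91987 <1
  x=-5.399: |R|=0.82197 <1
  x=-3.452: |R|=0.53064 <1
  x=-7.878: |R|=1.03844 >1
  x=-7.577: |R|=1.01770 >1
  x=-7.573: |R|=1.01741 >1
So |R|<1 on (-7.3333, 0).

left endpoint -7.3333.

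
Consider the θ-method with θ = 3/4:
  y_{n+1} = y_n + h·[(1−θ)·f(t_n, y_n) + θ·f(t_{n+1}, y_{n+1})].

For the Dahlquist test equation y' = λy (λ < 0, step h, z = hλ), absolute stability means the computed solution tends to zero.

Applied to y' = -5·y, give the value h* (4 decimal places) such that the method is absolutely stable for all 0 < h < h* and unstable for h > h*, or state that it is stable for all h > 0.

interval (−∞, 0). Any h>0 works for λ=-5.

Test eqn y'=λy, z=hλ:
  y_{n+1} = y_n + z·[1/4·y_n + 3/4·y_{n+1}] ⇒ (1 − 3/4z)y_{n+1} = (1 + 1/4z)y_n
  Hence R(z) = (1 + 1/4z)/(1 − 3/4z).

Solve |R(x)|<1 on ℝ⁻.
x=-1.45: |R|=0.3054
x=-2: |R|=0.2000
x=-10: |R|=0.1765
x=-100: |R|=0.3158
θ=3/4≥1/2 ⇒ |1+1/4x|<|1−3/4x| ∀x<0 ⇒ stable on all of ℝ⁻.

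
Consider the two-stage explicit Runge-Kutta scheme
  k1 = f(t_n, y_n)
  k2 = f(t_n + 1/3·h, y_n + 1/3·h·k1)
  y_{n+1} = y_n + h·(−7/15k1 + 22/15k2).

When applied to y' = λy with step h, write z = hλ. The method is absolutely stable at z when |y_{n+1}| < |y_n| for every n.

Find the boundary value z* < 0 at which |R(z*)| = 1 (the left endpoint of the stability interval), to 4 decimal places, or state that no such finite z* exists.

z* = -2.0455.

Set f=λy, z=hλ:
  k1=λy_n ⇒ h·k1=z·y_n;  k2=λ(1+1/3z)y_n ⇒ h·k2=z(1+1/3z)y_n
  y_{n+1}/y_n = 1 − 7/15z + 22/15z(1+1/3z) = 1 + z + 22/45z²
  Hence R(z) = 1 + z + 22/45z².

Need |R(x)|<1, x<0.
x=-0.52: |R|=0.6122
R=1: x+22/45x²=0 ⇒ x=−45/22=-2.0455; min R=1−1/(4·22/45)=0.4886>−1
Confirm numerically:
  x=-1.294: |R|=0.52461 <1
  x=-1.025: |R|=0.48864 <1
  x=-1.020: |R|=0.48864 <1
  x=-2.174: |R|=1.13662 >1
  x=-2.172: |R|=1.13437 >1
So |R|<1 on (-2.0455, 0).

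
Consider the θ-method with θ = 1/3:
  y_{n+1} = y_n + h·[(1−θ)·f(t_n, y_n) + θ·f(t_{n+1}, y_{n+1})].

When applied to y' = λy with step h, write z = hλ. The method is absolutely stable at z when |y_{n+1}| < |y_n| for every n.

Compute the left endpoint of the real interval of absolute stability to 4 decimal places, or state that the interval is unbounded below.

left endpoint -6.0000.

On y'=λy, z=hλ:
  y_{n+1} = y_n + z·[2/3·y_n + 1/3·y_{n+1}] ⇒ (1 − 1/3z)y_{n+1} = (1 + 2/3z)y_n
  so R(z) = (1 + 2/3z)/(1 − 1/3z).

Boundary: |R(x)|=1, x<0.
x=-0.76: |R|=0.3936
R=−1: 1+2/3x = −1+1/3x ⇒ -1/3x=2 ⇒ x=2/(-1/3)=-6.0000
Confirm numerically:
  x=-5.862: |R|=0.98443 <1
  x=-3.786: |R|=0.67374 <1
  x=-3.157: |R|=0.53825 <1
  x=-2.879: |R|=0.46913 <1
  x=-6.596: |R|=1.06211 >1
  x=-6.131: |R|=1.01435 >1
So |R|<1 on (-6.0000, 0).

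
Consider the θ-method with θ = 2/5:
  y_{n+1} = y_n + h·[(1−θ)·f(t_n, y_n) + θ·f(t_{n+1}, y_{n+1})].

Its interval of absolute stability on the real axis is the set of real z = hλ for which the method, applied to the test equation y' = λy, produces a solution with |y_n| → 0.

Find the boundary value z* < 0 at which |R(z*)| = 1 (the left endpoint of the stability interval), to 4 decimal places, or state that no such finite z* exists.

left endpoint -10.0000.

With y'=λy (z=hλ):
  y_{n+1} = y_n + z·[3/5·y_n + 2/5·y_{n+1}] ⇒ (1 − 2/5z)y_{n+1} = (1 + 3/5z)y_n
  Hence R(z) = (1 + 3/5z)/(1 − 2/5z).

Solve |R(x)|<1 on ℝ⁻.
x=-1.71: |R|=0.0154
R=−1: 1+3/5x = −1+2/5x ⇒ -1/5x=2 ⇒ x=2/(-1/5)=-10.0000
Confirm numerically:
  x=-9.431: |R|=0.97615 <1
  x=-5.827: |R|=0.74943 <1
  x=-4.755: |R|=0.63853 <1
  x=-4.724: |R|=0.63483 <1
  x=-10.357: |R|=1.01388 >1
  x=-10.099: |R|=1.00393 >1
Interval (-10.0000, 0).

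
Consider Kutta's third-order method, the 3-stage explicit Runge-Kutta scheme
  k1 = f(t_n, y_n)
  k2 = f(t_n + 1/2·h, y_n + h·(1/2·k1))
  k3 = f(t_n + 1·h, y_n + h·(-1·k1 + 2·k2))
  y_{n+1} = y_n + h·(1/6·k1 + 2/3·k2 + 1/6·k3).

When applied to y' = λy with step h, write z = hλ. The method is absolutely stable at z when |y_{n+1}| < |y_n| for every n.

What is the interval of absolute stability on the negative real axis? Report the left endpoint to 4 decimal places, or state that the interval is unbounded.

(-2.5127, 0).

With y'=λy (z=hλ):
  order 3, 3-stage ⇒ R(z)=1+z+z^2/2+z^3/6
  (e.g. R(-1.38)=0.13419, |R|=0.13419)

Find x<0 with |R(x)|<1.
x=-1.38: |R|=0.1342
|R(-2.82)|=1.5814 |R(-2.54)|=1.0454 |R(-2.12)|=0.4608
Bisect:
  x_lo=-3.3580 |R|=3.0309  x_hi=-0.2525 |R|=0.7767
  mid=-1.80527 |R|=0.15633 →hi
  mid=-2.58165 |R|=1.11694 →lo
  mid=-2.19346 |R|=0.54672 →hi
  mid=-2.38756 |R|=0.80569 →hi
  mid=-2.48460 |R|=0.95433 →hi
  mid=-2.53313 |R|=1.03383 →lo
  mid=-2.50887 |R|=0.99363 →hi
  mid=-2.52100 |R|=1.01362 →lo
  ...
  [-2.51285,-2.51266] ⇒ x*=-2.5127
Stable set (-2.5127, 0).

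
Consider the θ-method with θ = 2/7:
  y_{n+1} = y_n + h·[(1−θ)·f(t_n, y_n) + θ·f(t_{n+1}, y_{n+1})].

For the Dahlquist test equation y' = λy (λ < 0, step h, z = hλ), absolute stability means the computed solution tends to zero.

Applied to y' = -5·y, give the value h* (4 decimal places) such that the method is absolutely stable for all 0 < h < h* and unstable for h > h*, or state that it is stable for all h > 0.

(-4.6667,0); λ=-5 ⇒ h* = (14/3)/5 = 0.9333.

Test eqn y'=λy, z=hλ:
  y_{n+1} = y_n + z·[5/7·y_n + 2/7·y_{n+1}] ⇒ (1 − 2/7z)y_{n+1} = (1 + 5/7z)y_n
  so R(z) = (1 + 5/7z)/(1 − 2/7z).

Need |R(x)|<1, x<0.
x=-1.2: |R|=0.1064
R=−1: 1+5/7x = −1+2/7x ⇒ -3/7x=2 ⇒ x=2/(-3/7)=-4.6667
Confirm numerically:
  x=-4.120: |R|=0.89239 <1
  x=-3.478: |R|=0.74448 <1
  x=-3.039: |R|=0.62662 <1
  x=-2.485: |R|=0.45322 <1
  x=-5.198: |R|=1.09163 >1
  x=-5.094: |R|=1.07459 >1
  x=-4.785: |R|=1.02142 >1
So |R|<1 on (-4.6667, 0).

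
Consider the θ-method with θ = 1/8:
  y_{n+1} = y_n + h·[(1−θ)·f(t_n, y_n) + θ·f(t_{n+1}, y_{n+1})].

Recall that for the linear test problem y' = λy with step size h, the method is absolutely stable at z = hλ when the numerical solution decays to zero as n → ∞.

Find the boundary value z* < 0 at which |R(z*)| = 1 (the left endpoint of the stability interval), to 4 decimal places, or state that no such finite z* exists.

z* = -2.6667.

Set f=λy, z=hλ:
  y_{n+1} = y_n + z·[7/8·y_n + 1/8·y_{n+1}] ⇒ (1 − 1/8z)y_{n+1} = (1 + 7/8z)y_n
  so R(z) = (1 + 7/8z)/(1 − 1/8z).

Solve |R(x)|<1 on ℝ⁻.
x=-0.67: |R|=0.3818
R=−1: 1+7/8x = −1+1/8x ⇒ -3/4x=2 ⇒ x=2/(-3/4)=-2.6667
Confirm numerically:
  x=-2.374: |R|=0.83073 <1
  x=-1.874: |R|=0.51833 <1
  x=-1.435: |R|=0.21675 <1
  x=-1.382: |R|=0.17843 <1
  x=-3.157: |R|=1.26369 >1
  x=-2.860: |R|=1.10681 >1
  x=-2.821: |R|=1.08557 >1
Stable set (-2.6667, 0).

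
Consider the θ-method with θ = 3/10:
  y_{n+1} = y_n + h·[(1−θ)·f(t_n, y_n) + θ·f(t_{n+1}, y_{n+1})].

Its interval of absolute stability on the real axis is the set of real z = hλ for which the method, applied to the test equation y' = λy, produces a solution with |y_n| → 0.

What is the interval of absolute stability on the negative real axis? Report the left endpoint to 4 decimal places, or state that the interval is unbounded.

z∈(-5.0000,0).

Test eqn y'=λy, z=hλ:
  y_{n+1} = y_n + z·[7/10·y_n + 3/10·y_{n+1}] ⇒ (1 − 3/10z)y_{n+1} = (1 + 7/10z)y_n
  so R(z) = (1 + 7/10z)/(1 − 3/10z).

Need |R(x)|<1, x<0.
x=-0.64: |R|=0.4631
R=−1: 1+7/10x = −1+3/10x ⇒ -2/5x=2 ⇒ x=2/(-2/5)=-5.0000
Confirm numerically:
  x=-4.644: |R|=0.94050 <1
  x=-2.120: |R|=0.29584 <1
  x=-2.117: |R|=0.29472 <1
  x=-5.465: |R|=1.07047 >1
  x=-5.461: |R|=1.06989 >1
  x=-5.336: |R|=1.05168 >1
So |R|<1 on (-5.0000, 0).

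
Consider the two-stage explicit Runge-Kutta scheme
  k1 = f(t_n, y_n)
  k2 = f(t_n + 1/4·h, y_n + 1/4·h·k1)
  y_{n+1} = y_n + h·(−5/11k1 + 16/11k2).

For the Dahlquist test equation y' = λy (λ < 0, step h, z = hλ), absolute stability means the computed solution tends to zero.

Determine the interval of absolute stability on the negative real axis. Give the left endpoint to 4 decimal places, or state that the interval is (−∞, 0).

On y'=λy, z=hλ:
  k1=λy_n ⇒ h·k1=z·y_n;  k2=λ(1+1/4z)y_n ⇒ h·k2=z(1+1/4z)y_n
  y_{n+1}/y_n = 1 − 5/11z + 16/11z(1+1/4z) = 1 + z + 4/11z²
  so R(z) = 1 + z + 4/11z².

Need |R(x)|<1, x<0.
x=-1.05: |R|=0.3509
R=1: x+4/11x²=0 ⇒ x=−11/4=-2.7500; min R=1−1/(4·4/11)=0.3125>−1
Confirm numerically:
  x=-2.310: |R|=0.63040 <1
  x=-1.911: |R|=0.41697 <1
  x=-1.894: |R|=0.41045 <1
  x=-1.710: |R|=0.35331 <1
  x=-3.285: |R|=1.63908 >1
  x=-3.253: |R|=1.59500 >1
  x=-2.899: |R|=1.15707 >1
Stable set (-2.7500, 0).

(-2.7500, 0).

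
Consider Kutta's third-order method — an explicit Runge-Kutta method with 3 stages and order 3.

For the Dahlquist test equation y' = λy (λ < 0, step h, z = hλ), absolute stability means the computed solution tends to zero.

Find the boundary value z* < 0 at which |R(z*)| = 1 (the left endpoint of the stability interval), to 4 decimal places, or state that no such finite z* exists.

Set f=λy, z=hλ:
  order 3, 3-stage ⇒ R(z)=1+z+z^2/2+z^3/6
  (e.g. R(-1.39)=0.12845, |R|=0.12845)

Need |R(x)|<1, x<0.
x=-1.39: |R|=0.1284
|R(-2.58)|=1.1141 |R(-2.55)|=1.0623 |R(-2.53)|=1.0286
Bisect:
  x_lo=-2.8684 |R|=1.6880  x_hi=-0.1656 |R|=0.8473
  mid=-1.51704 |R|=0.05178 →hi
  mid=-2.19273 |R|=0.54583 →hi
  mid=-2.53058 |R|=1.02957 →lo
  mid=-2.36166 |R|=0.76827 →hi
  mid=-2.44612 |R|=0.89376 →hi
  mid=-2.48835 |R|=0.96034 →hi
  mid=-2.50947 |R|=0.99462 →hi
  ...
  [-2.51277,-2.51260] ⇒ x*=-2.5127
Stable set (-2.5127, 0).

z* = -2.5127.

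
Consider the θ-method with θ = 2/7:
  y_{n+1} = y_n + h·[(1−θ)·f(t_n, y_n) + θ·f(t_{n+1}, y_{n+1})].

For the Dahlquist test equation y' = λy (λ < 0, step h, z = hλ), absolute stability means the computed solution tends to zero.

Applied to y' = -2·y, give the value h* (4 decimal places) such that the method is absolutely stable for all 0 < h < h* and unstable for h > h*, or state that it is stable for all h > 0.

(-4.6667,0); λ=-2 ⇒ h* = (14/3)/2 = 2.3333.

On y'=λy, z=hλ:
  y_{n+1} = y_n + z·[5/7·y_n + 2/7·y_{n+1}] ⇒ (1 − 2/7z)y_{n+1} = (1 + 5/7z)y_n
  Hence R(z) = (1 + 5/7z)/(1 − 2/7z).

Boundary: |R(x)|=1, x<0.
x=-1.6: |R|=0.0980
R=−1: 1+5/7x = −1+2/7x ⇒ -3/7x=2 ⇒ x=2/(-3/7)=-4.6667
Confirm numerically:
  x=-4.466: |R|=0.96221 <1
  x=-4.115: |R|=0.89133 <1
  x=-3.626: |R|=0.78094 <1
  x=-5.139: |R|=1.08201 >1
  x=-4.984: |R|=1.05611 >1
Stable set (-4.6667, 0).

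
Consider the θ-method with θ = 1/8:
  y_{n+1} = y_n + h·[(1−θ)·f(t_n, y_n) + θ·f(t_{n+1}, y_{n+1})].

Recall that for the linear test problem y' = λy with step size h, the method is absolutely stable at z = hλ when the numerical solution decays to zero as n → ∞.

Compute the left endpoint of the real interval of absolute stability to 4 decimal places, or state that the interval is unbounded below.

left endpoint -2.6667.

With y'=λy (z=hλ):
  y_{n+1} = y_n + z·[7/8·y_n + 1/8·y_{n+1}] ⇒ (1 − 1/8z)y_{n+1} = (1 + 7/8z)y_n
  R(z) = (1 + 7/8z)/(1 − 1/8z).

Solve |R(x)|<1 on ℝ⁻.
x=-1.41: |R|=0.1987
R=−1: 1+7/8x = −1+1/8x ⇒ -3/4x=2 ⇒ x=2/(-3/4)=-2.6667
Confirm numerically:
  x=-2.269: |R|=0.76765 <1
  x=-1.876: |R|=0.51964 <1
  x=-1.825: |R|=0.48601 <1
  x=-3.024: |R|=1.19448 >1
  x=-2.742: |R|=1.04208 >1
Interval (-2.6667, 0).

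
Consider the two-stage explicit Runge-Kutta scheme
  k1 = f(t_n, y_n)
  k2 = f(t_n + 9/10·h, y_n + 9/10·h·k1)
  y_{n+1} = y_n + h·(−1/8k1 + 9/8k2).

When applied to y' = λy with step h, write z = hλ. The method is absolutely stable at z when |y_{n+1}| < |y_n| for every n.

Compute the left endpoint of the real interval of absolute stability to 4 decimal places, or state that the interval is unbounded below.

z* = -0.9877.

With y'=λy (z=hλ):
  k1=λy_n ⇒ h·k1=z·y_n;  k2=λ(1+9/10z)y_n ⇒ h·k2=z(1+9/10z)y_n
  y_{n+1}/y_n = 1 − 1/8z + 9/8z(1+9/10z) = 1 + z + 81/80z²
  so R(z) = 1 + z + 81/80z².

Need |R(x)|<1, x<0.
x=-1.25: |R|=1.3320
R=1: x+81/80x²=0 ⇒ x=−80/81=-0.9877; min R=1−1/(4·81/80)=0.7531>−1
Confirm numerically:
  x=-0.813: |R|=0.85623 <1
  x=-0.650: |R|=0.77778 <1
  x=-0.621: |R|=0.76946 <1
  x=-1.570: |R|=1.92571 >1
  x=-1.170: |R|=1.21601 >1
  x=-1.039: |R|=1.05402 >1
Stable set (-0.9877, 0).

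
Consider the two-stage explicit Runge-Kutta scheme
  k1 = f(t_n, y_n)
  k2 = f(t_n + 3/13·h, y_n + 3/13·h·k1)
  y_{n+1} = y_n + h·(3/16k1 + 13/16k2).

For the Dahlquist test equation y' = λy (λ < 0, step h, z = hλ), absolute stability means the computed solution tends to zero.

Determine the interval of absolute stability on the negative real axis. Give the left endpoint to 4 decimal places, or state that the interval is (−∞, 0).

Set f=λy, z=hλ:
  k1=λy_n ⇒ h·k1=z·y_n;  k2=λ(1+3/13z)y_n ⇒ h·k2=z(1+3/13z)y_n
  y_{n+1}/y_n = 1 + 3/16z + 13/16z(1+3/13z) = 1 + z + 3/16z²
  ⇒ R(z) = 1 + z + 3/16z².

Solve |R(x)|<1 on ℝ⁻.
x=-0.4: |R|=0.6300
R=1: x+3/16x²=0 ⇒ x=−16/3=-5.3333; min R=1−1/(4·3/16)=-0.3333>−1
Confirm numerically:
  x=-5.158: |R|=0.83043 <1
  x=-5.011: |R|=0.69715 <1
  x=-4.767: |R|=0.49380 <1
  x=-3.890: |R|=0.05273 <1
  x=-5.609: |R|=1.28992 >1
  x=-5.539: |R|=1.21360 >1
Interval (-5.3333, 0).

z∈(-5.3333,0).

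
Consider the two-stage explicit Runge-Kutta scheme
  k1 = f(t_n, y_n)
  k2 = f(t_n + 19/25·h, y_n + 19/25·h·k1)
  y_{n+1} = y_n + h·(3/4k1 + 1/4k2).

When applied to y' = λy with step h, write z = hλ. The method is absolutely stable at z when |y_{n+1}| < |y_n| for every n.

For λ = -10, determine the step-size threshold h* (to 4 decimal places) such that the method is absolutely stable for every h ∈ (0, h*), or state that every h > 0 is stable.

With y'=λy (z=hλ):
  k1=λy_n ⇒ h·k1=z·y_n;  k2=λ(1+19/25z)y_n ⇒ h·k2=z(1+19/25z)y_n
  y_{n+1}/y_n = 1 + 3/4z + 1/4z(1+19/25z) = 1 + z + 19/100z²
  Hence R(z) = 1 + z + 19/100z².

Solve |R(x)|<1 on ℝ⁻.
x=-1.38: |R|=0.0182
R=1: x+19/100x²=0 ⇒ x=−100/19=-5.2632; min R=1−1/(4·19/100)=-0.3158>−1
Confirm numerically:
  x=-5.125: |R|=0.86547 <1
  x=-3.709: |R|=0.09523 <1
  x=-2.588: |R|=0.31543 <1
  x=-5.618: |R|=1.37877 >1
  x=-5.313: |R|=1.05031 >1
Stable set (-5.2632, 0).

(-5.2632,0); λ=-10 ⇒ h* = (100/19)/10 = 0.5263.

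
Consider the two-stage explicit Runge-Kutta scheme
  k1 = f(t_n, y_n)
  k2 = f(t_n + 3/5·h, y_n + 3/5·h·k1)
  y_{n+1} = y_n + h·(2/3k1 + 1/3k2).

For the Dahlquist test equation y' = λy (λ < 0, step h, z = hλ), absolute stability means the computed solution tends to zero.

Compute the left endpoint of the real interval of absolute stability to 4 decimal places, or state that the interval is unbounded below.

z* = -5.0000.

With y'=λy (z=hλ):
  k1=λy_n ⇒ h·k1=z·y_n;  k2=λ(1+3/5z)y_n ⇒ h·k2=z(1+3/5z)y_n
  y_{n+1}/y_n = 1 + 2/3z + 1/3z(1+3/5z) = 1 + z + 1/5z²
  R(z) = 1 + z + 1/5z².

Boundary: |R(x)|=1, x<0.
x=-0.83: |R|=0.3078
R=1: x+1/5x²=0 ⇒ x=−5=-5.0000; min R=1−1/(4·1/5)=-0.2500>−1
Confirm numerically:
  x=-4.735: |R|=0.74905 <1
  x=-4.333: |R|=0.42198 <1
  x=-2.805: |R|=0.23140 <1
  x=-5.226: |R|=1.23622 >1
  x=-5.147: |R|=1.15132 >1
Interval (-5.0000, 0).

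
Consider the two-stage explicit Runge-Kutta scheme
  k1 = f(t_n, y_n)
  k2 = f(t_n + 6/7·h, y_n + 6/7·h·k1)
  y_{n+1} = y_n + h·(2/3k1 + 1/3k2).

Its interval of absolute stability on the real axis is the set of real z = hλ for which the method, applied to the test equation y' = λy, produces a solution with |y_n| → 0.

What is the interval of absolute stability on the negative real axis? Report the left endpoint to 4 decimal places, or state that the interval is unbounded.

(-3.5000, 0).

On y'=λy, z=hλ:
  k1=λy_n ⇒ h·k1=z·y_n;  k2=λ(1+6/7z)y_n ⇒ h·k2=z(1+6/7z)y_n
  y_{n+1}/y_n = 1 + 2/3z + 1/3z(1+6/7z) = 1 + z + 2/7z²
  Hence R(z) = 1 + z + 2/7z².

Need |R(x)|<1, x<0.
x=-1.2: |R|=0.2114
R=1: x+2/7x²=0 ⇒ x=−7/2=-3.5000; min R=1−1/(4·2/7)=0.1250>−1
Confirm numerically:
  x=-1.936: |R|=0.13488 <1
  x=-1.681: |R|=0.12636 <1
  x=-1.419: |R|=0.15630 <1
  x=-3.998: |R|=1.56886 >1
  x=-3.895: |R|=1.43958 >1
  x=-3.755: |R|=1.27358 >1
Interval (-3.5000, 0).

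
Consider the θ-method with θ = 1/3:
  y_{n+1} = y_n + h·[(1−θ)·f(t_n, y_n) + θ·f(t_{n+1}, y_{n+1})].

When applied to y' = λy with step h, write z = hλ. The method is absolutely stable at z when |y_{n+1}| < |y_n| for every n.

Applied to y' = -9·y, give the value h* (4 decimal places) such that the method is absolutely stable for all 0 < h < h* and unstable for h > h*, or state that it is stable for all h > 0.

(-6.0000,0); λ=-9 ⇒ h* = (6)/9 = 0.6667.

Test eqn y'=λy, z=hλ:
  y_{n+1} = y_n + z·[2/3·y_n + 1/3·y_{n+1}] ⇒ (1 − 1/3z)y_{n+1} = (1 + 2/3z)y_n
  so R(z) = (1 + 2/3z)/(1 − 1/3z).

Need |R(x)|<1, x<0.
x=-0.34: |R|=0.6946
R=−1: 1+2/3x = −1+1/3x ⇒ -1/3x=2 ⇒ x=2/(-1/3)=-6.0000
Confirm numerically:
  x=-5.019: |R|=0.87767 <1
  x=-4.256: |R|=0.75965 <1
  x=-3.189: |R|=0.54581 <1
  x=-2.560: |R|=0.38129 <1
  x=-6.590: |R|=1.06152 >1
  x=-6.477: |R|=1.05033 >1
  x=-6.459: |R|=1.04853 >1
So |R|<1 on (-6.0000, 0).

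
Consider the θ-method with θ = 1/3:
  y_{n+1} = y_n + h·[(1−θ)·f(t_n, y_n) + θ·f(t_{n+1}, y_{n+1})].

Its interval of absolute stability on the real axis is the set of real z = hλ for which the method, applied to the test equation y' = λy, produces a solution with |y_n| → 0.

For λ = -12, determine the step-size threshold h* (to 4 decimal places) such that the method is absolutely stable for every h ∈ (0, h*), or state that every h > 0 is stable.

(-6.0000,0); λ=-12 ⇒ h* = (6)/12 = 0.5000.

With y'=λy (z=hλ):
  y_{n+1} = y_n + z·[2/3·y_n + 1/3·y_{n+1}] ⇒ (1 − 1/3z)y_{n+1} = (1 + 2/3z)y_n
  R(z) = (1 + 2/3z)/(1 − 1/3z).

Need |R(x)|<1, x<0.
x=-0.33: |R|=0.7027
R=−1: 1+2/3x = −1+1/3x ⇒ -1/3x=2 ⇒ x=2/(-1/3)=-6.0000
Confirm numerically:
  x=-3.434: |R|=0.60118 <1
  x=-2.997: |R|=0.49925 <1
  x=-2.667: |R|=0.41186 <1
  x=-6.447: |R|=1.04732 >1
  x=-6.050: |R|=1.00552 >1
Interval (-6.0000, 0).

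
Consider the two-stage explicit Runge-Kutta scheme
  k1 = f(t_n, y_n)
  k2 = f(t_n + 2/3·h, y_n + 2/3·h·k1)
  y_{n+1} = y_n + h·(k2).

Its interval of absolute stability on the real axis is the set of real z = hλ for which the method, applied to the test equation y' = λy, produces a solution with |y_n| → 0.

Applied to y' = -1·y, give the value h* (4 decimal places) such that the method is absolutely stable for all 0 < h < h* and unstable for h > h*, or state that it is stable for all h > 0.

Set f=λy, z=hλ:
  k1=λy_n ⇒ h·k1=z·y_n;  k2=λ(1+2/3z)y_n ⇒ h·k2=z(1+2/3z)y_n
  y_{n+1}/y_n = 1 + z(1+2/3z) = 1 + z + 2/3z²
  ⇒ R(z) = 1 + z + 2/3z².

Boundary: |R(x)|=1, x<0.
x=-1.13: |R|=0.7213
R=1: x+2/3x²=0 ⇒ x=−3/2=-1.5000; min R=1−1/(4·2/3)=0.6250>−1
Confirm numerically:
  x=-1.155: |R|=0.73435 <1
  x=-1.004: |R|=0.66801 <1
  x=-0.974: |R|=0.65845 <1
  x=-2.061: |R|=1.77081 >1
  x=-1.919: |R|=1.53604 >1
  x=-1.757: |R|=1.30103 >1
Interval (-1.5000, 0).

(-1.5000,0); λ=-1 ⇒ h* = (3/2)/1 = 1.5000.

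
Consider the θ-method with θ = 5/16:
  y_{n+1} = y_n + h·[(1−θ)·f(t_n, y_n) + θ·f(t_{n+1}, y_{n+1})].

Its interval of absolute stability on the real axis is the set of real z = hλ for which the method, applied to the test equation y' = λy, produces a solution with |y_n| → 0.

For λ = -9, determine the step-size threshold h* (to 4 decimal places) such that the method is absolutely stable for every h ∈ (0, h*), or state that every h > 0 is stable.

With y'=λy (z=hλ):
  y_{n+1} = y_n + z·[11/16·y_n + 5/16·y_{n+1}] ⇒ (1 − 5/16z)y_{n+1} = (1 + 11/16z)y_n
  Hence R(z) = (1 + 11/16z)/(1 − 5/16z).

Boundary: |R(x)|=1, x<0.
x=-1.14: |R|=0.1594
R=−1: 1+11/16x = −1+5/16x ⇒ -3/8x=2 ⇒ x=2/(-3/8)=-5.3333
Confirm numerically:
  x=-4.702: |R|=0.90413 <1
  x=-4.604: |R|=0.88785 <1
  x=-4.133: |R|=0.80357 <1
  x=-5.928: |R|=1.07818 >1
  x=-5.703: |R|=1.04983 >1
  x=-5.697: |R|=1.04905 >1
Interval (-5.3333, 0).

(-5.3333,0); λ=-9 ⇒ h* = (16/3)/9 = 0.5926.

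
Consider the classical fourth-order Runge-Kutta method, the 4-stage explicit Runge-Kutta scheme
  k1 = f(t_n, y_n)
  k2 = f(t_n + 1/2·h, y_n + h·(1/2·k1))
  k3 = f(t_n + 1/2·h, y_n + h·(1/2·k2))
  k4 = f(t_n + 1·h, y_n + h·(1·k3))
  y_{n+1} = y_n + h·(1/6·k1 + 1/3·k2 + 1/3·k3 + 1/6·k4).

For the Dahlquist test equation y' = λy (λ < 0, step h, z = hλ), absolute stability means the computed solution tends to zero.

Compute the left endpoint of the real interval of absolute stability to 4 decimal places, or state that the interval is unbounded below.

left endpoint -2.7853.

On y'=λy, z=hλ:
  order 4, 4-stage ⇒ R(z)=1+z+z^2/2+z^3/6+z^4/24
  (e.g. R(-1.54)=0.27144, |R|=0.27144)

Solve |R(x)|<1 on ℝ⁻.
x=-1.54: |R|=0.2714
|R(-3.17)|=1.7528 |R(-3.09)|=1.5654 |R(-1.79)|=0.2839
Bisect:
  x_lo=-3.5627 |R|=2.9597  x_hi=-0.3951 |R|=0.6737
  mid=-1.97888 |R|=0.32652 →hi
  mid=-2.77078 |R|=0.97834 →hi
  mid=-3.16673 |R|=1.74479 →lo
  mid=-2.96876 |R|=1.31372 →lo
  mid=-2.86977 |R|=1.13501 →lo
  mid=-2.82027 |R|=1.05403 →lo
  mid=-2.79553 |R|=1.01554 →lo
  ...
  [-2.78547,-2.78528] ⇒ x*=-2.7853
Interval (-2.7853, 0).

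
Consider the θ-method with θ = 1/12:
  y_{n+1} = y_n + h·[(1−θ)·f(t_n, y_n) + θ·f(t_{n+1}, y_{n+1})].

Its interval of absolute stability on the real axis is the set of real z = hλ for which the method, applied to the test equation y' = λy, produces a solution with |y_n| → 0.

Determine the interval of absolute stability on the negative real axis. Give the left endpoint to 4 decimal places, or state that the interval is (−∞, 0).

(-2.4000, 0).

On y'=λy, z=hλ:
  y_{n+1} = y_n + z·[11/12·y_n + 1/12·y_{n+1}] ⇒ (1 − 1/12z)y_{n+1} = (1 + 11/12z)y_n
  R(z) = (1 + 11/12z)/(1 − 1/12z).

Boundary: |R(x)|=1, x<0.
x=-0.61: |R|=0.4195
R=−1: 1+11/12x = −1+1/12x ⇒ -5/6x=2 ⇒ x=2/(-5/6)=-2.4000
Confirm numerically:
  x=-1.773: |R|=0.54476 <1
  x=-1.767: |R|=0.54020 <1
  x=-1.054: |R|=0.03110 <1
  x=-2.858: |R|=1.30825 >1
  x=-2.509: |R|=1.07513 >1
So |R|<1 on (-2.4000, 0).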